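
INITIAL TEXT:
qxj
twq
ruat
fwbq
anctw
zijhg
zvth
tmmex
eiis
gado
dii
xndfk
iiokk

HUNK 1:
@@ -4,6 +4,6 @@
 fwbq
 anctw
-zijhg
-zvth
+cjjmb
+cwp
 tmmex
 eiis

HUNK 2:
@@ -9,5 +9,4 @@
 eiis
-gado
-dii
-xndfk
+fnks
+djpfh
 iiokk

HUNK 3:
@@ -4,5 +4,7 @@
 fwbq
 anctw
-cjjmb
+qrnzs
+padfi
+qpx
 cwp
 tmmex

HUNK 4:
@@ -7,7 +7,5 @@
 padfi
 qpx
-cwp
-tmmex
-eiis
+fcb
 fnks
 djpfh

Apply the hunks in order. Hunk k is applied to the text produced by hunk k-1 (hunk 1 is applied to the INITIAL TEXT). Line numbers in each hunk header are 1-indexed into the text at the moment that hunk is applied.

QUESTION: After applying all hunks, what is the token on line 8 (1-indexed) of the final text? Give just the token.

Hunk 1: at line 4 remove [zijhg,zvth] add [cjjmb,cwp] -> 13 lines: qxj twq ruat fwbq anctw cjjmb cwp tmmex eiis gado dii xndfk iiokk
Hunk 2: at line 9 remove [gado,dii,xndfk] add [fnks,djpfh] -> 12 lines: qxj twq ruat fwbq anctw cjjmb cwp tmmex eiis fnks djpfh iiokk
Hunk 3: at line 4 remove [cjjmb] add [qrnzs,padfi,qpx] -> 14 lines: qxj twq ruat fwbq anctw qrnzs padfi qpx cwp tmmex eiis fnks djpfh iiokk
Hunk 4: at line 7 remove [cwp,tmmex,eiis] add [fcb] -> 12 lines: qxj twq ruat fwbq anctw qrnzs padfi qpx fcb fnks djpfh iiokk
Final line 8: qpx

Answer: qpx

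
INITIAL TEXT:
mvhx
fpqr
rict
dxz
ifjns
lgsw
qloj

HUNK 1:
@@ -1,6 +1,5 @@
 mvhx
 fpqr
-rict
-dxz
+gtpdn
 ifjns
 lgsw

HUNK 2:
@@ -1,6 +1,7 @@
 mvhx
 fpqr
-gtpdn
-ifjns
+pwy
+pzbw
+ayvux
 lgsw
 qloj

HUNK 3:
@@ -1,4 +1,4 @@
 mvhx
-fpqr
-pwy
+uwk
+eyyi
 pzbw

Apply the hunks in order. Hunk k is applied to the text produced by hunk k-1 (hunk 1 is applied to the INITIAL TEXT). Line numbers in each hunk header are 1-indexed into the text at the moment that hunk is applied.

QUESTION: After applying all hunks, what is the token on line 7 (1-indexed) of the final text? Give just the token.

Hunk 1: at line 1 remove [rict,dxz] add [gtpdn] -> 6 lines: mvhx fpqr gtpdn ifjns lgsw qloj
Hunk 2: at line 1 remove [gtpdn,ifjns] add [pwy,pzbw,ayvux] -> 7 lines: mvhx fpqr pwy pzbw ayvux lgsw qloj
Hunk 3: at line 1 remove [fpqr,pwy] add [uwk,eyyi] -> 7 lines: mvhx uwk eyyi pzbw ayvux lgsw qloj
Final line 7: qloj

Answer: qloj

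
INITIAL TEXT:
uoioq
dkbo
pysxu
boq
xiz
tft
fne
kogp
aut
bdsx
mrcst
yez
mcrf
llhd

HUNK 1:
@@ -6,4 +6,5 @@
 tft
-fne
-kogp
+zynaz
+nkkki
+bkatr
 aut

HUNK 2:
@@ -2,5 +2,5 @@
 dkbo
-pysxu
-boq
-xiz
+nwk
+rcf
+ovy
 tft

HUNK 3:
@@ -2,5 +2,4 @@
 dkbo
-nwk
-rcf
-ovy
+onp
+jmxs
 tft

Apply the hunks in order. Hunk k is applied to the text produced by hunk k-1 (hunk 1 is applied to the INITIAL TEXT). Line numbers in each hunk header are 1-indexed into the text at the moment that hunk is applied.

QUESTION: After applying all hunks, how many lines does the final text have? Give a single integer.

Answer: 14

Derivation:
Hunk 1: at line 6 remove [fne,kogp] add [zynaz,nkkki,bkatr] -> 15 lines: uoioq dkbo pysxu boq xiz tft zynaz nkkki bkatr aut bdsx mrcst yez mcrf llhd
Hunk 2: at line 2 remove [pysxu,boq,xiz] add [nwk,rcf,ovy] -> 15 lines: uoioq dkbo nwk rcf ovy tft zynaz nkkki bkatr aut bdsx mrcst yez mcrf llhd
Hunk 3: at line 2 remove [nwk,rcf,ovy] add [onp,jmxs] -> 14 lines: uoioq dkbo onp jmxs tft zynaz nkkki bkatr aut bdsx mrcst yez mcrf llhd
Final line count: 14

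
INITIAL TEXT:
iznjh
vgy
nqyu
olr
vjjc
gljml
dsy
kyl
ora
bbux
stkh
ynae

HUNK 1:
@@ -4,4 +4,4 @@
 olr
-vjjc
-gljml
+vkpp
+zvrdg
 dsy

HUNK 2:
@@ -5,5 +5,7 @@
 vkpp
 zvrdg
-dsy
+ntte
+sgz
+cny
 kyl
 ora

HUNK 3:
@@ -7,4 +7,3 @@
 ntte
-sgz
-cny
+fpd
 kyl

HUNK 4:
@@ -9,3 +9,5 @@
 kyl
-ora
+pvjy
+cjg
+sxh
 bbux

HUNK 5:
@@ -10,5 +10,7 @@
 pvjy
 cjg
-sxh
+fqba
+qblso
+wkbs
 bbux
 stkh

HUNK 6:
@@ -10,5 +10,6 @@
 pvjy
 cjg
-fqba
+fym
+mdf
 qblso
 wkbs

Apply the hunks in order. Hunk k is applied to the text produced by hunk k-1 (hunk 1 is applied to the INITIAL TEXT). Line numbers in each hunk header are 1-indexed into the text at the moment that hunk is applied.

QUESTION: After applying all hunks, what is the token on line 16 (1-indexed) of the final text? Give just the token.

Hunk 1: at line 4 remove [vjjc,gljml] add [vkpp,zvrdg] -> 12 lines: iznjh vgy nqyu olr vkpp zvrdg dsy kyl ora bbux stkh ynae
Hunk 2: at line 5 remove [dsy] add [ntte,sgz,cny] -> 14 lines: iznjh vgy nqyu olr vkpp zvrdg ntte sgz cny kyl ora bbux stkh ynae
Hunk 3: at line 7 remove [sgz,cny] add [fpd] -> 13 lines: iznjh vgy nqyu olr vkpp zvrdg ntte fpd kyl ora bbux stkh ynae
Hunk 4: at line 9 remove [ora] add [pvjy,cjg,sxh] -> 15 lines: iznjh vgy nqyu olr vkpp zvrdg ntte fpd kyl pvjy cjg sxh bbux stkh ynae
Hunk 5: at line 10 remove [sxh] add [fqba,qblso,wkbs] -> 17 lines: iznjh vgy nqyu olr vkpp zvrdg ntte fpd kyl pvjy cjg fqba qblso wkbs bbux stkh ynae
Hunk 6: at line 10 remove [fqba] add [fym,mdf] -> 18 lines: iznjh vgy nqyu olr vkpp zvrdg ntte fpd kyl pvjy cjg fym mdf qblso wkbs bbux stkh ynae
Final line 16: bbux

Answer: bbux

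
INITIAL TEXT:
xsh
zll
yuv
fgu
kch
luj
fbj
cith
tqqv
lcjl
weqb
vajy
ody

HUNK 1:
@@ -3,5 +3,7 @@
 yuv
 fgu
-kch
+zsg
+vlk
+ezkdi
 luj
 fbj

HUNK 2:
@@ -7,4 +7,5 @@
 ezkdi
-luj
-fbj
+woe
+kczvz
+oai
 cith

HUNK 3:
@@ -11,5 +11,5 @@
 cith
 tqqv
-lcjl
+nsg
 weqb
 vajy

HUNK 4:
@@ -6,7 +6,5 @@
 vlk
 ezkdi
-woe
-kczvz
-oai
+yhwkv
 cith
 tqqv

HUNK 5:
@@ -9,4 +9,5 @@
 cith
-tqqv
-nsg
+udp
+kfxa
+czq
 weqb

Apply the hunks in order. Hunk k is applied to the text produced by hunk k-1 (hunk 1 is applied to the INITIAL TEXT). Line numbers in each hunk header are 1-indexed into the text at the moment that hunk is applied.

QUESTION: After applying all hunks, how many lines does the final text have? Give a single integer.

Hunk 1: at line 3 remove [kch] add [zsg,vlk,ezkdi] -> 15 lines: xsh zll yuv fgu zsg vlk ezkdi luj fbj cith tqqv lcjl weqb vajy ody
Hunk 2: at line 7 remove [luj,fbj] add [woe,kczvz,oai] -> 16 lines: xsh zll yuv fgu zsg vlk ezkdi woe kczvz oai cith tqqv lcjl weqb vajy ody
Hunk 3: at line 11 remove [lcjl] add [nsg] -> 16 lines: xsh zll yuv fgu zsg vlk ezkdi woe kczvz oai cith tqqv nsg weqb vajy ody
Hunk 4: at line 6 remove [woe,kczvz,oai] add [yhwkv] -> 14 lines: xsh zll yuv fgu zsg vlk ezkdi yhwkv cith tqqv nsg weqb vajy ody
Hunk 5: at line 9 remove [tqqv,nsg] add [udp,kfxa,czq] -> 15 lines: xsh zll yuv fgu zsg vlk ezkdi yhwkv cith udp kfxa czq weqb vajy ody
Final line count: 15

Answer: 15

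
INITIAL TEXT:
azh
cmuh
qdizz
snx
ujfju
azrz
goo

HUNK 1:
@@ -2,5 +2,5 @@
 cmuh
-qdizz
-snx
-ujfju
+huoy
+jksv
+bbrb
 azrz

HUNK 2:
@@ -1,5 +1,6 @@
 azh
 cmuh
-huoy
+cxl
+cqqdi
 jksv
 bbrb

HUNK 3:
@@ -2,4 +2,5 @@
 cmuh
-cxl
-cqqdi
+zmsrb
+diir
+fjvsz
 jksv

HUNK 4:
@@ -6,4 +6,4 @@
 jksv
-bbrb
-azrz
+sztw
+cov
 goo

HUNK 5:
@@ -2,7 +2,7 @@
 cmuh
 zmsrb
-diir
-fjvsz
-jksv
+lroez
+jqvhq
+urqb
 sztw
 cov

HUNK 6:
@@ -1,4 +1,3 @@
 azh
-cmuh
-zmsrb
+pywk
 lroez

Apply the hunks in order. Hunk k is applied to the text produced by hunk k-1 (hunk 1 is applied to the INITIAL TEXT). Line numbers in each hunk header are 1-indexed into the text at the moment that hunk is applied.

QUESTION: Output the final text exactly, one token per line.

Answer: azh
pywk
lroez
jqvhq
urqb
sztw
cov
goo

Derivation:
Hunk 1: at line 2 remove [qdizz,snx,ujfju] add [huoy,jksv,bbrb] -> 7 lines: azh cmuh huoy jksv bbrb azrz goo
Hunk 2: at line 1 remove [huoy] add [cxl,cqqdi] -> 8 lines: azh cmuh cxl cqqdi jksv bbrb azrz goo
Hunk 3: at line 2 remove [cxl,cqqdi] add [zmsrb,diir,fjvsz] -> 9 lines: azh cmuh zmsrb diir fjvsz jksv bbrb azrz goo
Hunk 4: at line 6 remove [bbrb,azrz] add [sztw,cov] -> 9 lines: azh cmuh zmsrb diir fjvsz jksv sztw cov goo
Hunk 5: at line 2 remove [diir,fjvsz,jksv] add [lroez,jqvhq,urqb] -> 9 lines: azh cmuh zmsrb lroez jqvhq urqb sztw cov goo
Hunk 6: at line 1 remove [cmuh,zmsrb] add [pywk] -> 8 lines: azh pywk lroez jqvhq urqb sztw cov goo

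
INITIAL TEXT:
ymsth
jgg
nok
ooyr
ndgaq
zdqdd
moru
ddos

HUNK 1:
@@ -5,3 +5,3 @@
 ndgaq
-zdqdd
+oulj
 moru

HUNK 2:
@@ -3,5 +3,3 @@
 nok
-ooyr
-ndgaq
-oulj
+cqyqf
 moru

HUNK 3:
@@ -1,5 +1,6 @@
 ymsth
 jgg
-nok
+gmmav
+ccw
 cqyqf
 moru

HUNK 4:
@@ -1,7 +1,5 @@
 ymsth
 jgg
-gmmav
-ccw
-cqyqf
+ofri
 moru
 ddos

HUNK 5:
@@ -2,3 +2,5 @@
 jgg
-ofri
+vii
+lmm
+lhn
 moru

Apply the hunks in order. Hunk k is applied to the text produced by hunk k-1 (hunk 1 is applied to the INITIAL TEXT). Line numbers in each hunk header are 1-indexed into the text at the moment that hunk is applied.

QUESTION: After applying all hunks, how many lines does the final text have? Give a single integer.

Hunk 1: at line 5 remove [zdqdd] add [oulj] -> 8 lines: ymsth jgg nok ooyr ndgaq oulj moru ddos
Hunk 2: at line 3 remove [ooyr,ndgaq,oulj] add [cqyqf] -> 6 lines: ymsth jgg nok cqyqf moru ddos
Hunk 3: at line 1 remove [nok] add [gmmav,ccw] -> 7 lines: ymsth jgg gmmav ccw cqyqf moru ddos
Hunk 4: at line 1 remove [gmmav,ccw,cqyqf] add [ofri] -> 5 lines: ymsth jgg ofri moru ddos
Hunk 5: at line 2 remove [ofri] add [vii,lmm,lhn] -> 7 lines: ymsth jgg vii lmm lhn moru ddos
Final line count: 7

Answer: 7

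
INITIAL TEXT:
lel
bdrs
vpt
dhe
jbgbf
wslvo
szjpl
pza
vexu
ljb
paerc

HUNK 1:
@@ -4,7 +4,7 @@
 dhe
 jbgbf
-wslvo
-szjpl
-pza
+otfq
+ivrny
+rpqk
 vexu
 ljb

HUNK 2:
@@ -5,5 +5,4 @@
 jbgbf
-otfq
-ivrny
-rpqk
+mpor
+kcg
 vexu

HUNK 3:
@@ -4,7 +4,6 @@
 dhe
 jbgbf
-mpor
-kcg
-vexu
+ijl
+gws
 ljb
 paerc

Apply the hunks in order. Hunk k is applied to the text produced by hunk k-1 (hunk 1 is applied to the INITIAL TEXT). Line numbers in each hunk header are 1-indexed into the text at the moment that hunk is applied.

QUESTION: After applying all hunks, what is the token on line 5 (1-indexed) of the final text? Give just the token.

Hunk 1: at line 4 remove [wslvo,szjpl,pza] add [otfq,ivrny,rpqk] -> 11 lines: lel bdrs vpt dhe jbgbf otfq ivrny rpqk vexu ljb paerc
Hunk 2: at line 5 remove [otfq,ivrny,rpqk] add [mpor,kcg] -> 10 lines: lel bdrs vpt dhe jbgbf mpor kcg vexu ljb paerc
Hunk 3: at line 4 remove [mpor,kcg,vexu] add [ijl,gws] -> 9 lines: lel bdrs vpt dhe jbgbf ijl gws ljb paerc
Final line 5: jbgbf

Answer: jbgbf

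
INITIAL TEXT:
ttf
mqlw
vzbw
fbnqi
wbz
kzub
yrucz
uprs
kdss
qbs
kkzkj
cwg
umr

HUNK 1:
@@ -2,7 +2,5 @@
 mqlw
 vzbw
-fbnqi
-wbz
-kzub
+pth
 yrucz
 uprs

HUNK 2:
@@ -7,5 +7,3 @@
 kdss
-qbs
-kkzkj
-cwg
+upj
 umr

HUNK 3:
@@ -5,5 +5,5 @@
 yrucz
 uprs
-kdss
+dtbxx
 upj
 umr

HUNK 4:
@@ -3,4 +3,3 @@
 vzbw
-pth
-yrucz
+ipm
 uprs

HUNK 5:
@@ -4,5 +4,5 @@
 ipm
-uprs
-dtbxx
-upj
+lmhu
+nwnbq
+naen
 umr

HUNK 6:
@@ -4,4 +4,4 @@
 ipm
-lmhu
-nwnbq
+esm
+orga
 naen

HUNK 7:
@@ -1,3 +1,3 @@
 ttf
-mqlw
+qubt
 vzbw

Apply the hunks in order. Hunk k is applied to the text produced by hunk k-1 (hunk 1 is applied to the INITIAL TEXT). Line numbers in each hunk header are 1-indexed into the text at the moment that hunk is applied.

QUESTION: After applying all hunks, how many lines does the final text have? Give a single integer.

Hunk 1: at line 2 remove [fbnqi,wbz,kzub] add [pth] -> 11 lines: ttf mqlw vzbw pth yrucz uprs kdss qbs kkzkj cwg umr
Hunk 2: at line 7 remove [qbs,kkzkj,cwg] add [upj] -> 9 lines: ttf mqlw vzbw pth yrucz uprs kdss upj umr
Hunk 3: at line 5 remove [kdss] add [dtbxx] -> 9 lines: ttf mqlw vzbw pth yrucz uprs dtbxx upj umr
Hunk 4: at line 3 remove [pth,yrucz] add [ipm] -> 8 lines: ttf mqlw vzbw ipm uprs dtbxx upj umr
Hunk 5: at line 4 remove [uprs,dtbxx,upj] add [lmhu,nwnbq,naen] -> 8 lines: ttf mqlw vzbw ipm lmhu nwnbq naen umr
Hunk 6: at line 4 remove [lmhu,nwnbq] add [esm,orga] -> 8 lines: ttf mqlw vzbw ipm esm orga naen umr
Hunk 7: at line 1 remove [mqlw] add [qubt] -> 8 lines: ttf qubt vzbw ipm esm orga naen umr
Final line count: 8

Answer: 8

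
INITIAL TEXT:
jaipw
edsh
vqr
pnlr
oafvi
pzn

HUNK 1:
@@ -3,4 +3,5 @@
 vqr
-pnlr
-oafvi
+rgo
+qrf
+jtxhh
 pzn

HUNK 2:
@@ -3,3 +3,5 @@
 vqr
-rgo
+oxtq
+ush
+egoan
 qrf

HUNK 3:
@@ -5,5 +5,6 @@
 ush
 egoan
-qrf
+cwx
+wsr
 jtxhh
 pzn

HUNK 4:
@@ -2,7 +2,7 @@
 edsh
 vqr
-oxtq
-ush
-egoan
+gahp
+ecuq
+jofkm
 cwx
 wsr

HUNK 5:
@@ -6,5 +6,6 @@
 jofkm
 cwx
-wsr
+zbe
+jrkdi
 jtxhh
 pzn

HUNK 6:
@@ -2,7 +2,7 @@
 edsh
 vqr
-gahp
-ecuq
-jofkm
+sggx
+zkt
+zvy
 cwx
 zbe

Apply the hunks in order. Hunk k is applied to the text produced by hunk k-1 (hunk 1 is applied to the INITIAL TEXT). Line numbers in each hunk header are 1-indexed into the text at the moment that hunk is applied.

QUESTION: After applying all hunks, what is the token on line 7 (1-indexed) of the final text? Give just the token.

Answer: cwx

Derivation:
Hunk 1: at line 3 remove [pnlr,oafvi] add [rgo,qrf,jtxhh] -> 7 lines: jaipw edsh vqr rgo qrf jtxhh pzn
Hunk 2: at line 3 remove [rgo] add [oxtq,ush,egoan] -> 9 lines: jaipw edsh vqr oxtq ush egoan qrf jtxhh pzn
Hunk 3: at line 5 remove [qrf] add [cwx,wsr] -> 10 lines: jaipw edsh vqr oxtq ush egoan cwx wsr jtxhh pzn
Hunk 4: at line 2 remove [oxtq,ush,egoan] add [gahp,ecuq,jofkm] -> 10 lines: jaipw edsh vqr gahp ecuq jofkm cwx wsr jtxhh pzn
Hunk 5: at line 6 remove [wsr] add [zbe,jrkdi] -> 11 lines: jaipw edsh vqr gahp ecuq jofkm cwx zbe jrkdi jtxhh pzn
Hunk 6: at line 2 remove [gahp,ecuq,jofkm] add [sggx,zkt,zvy] -> 11 lines: jaipw edsh vqr sggx zkt zvy cwx zbe jrkdi jtxhh pzn
Final line 7: cwx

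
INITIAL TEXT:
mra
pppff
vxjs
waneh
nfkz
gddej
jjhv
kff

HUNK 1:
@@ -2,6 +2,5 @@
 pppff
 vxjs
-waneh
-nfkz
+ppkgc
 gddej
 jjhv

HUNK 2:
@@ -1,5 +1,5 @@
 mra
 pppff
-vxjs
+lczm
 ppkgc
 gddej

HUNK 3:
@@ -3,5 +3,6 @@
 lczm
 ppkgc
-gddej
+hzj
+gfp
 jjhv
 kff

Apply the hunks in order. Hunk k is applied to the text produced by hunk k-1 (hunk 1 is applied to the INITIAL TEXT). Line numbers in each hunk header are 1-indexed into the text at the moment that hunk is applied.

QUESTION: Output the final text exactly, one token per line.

Hunk 1: at line 2 remove [waneh,nfkz] add [ppkgc] -> 7 lines: mra pppff vxjs ppkgc gddej jjhv kff
Hunk 2: at line 1 remove [vxjs] add [lczm] -> 7 lines: mra pppff lczm ppkgc gddej jjhv kff
Hunk 3: at line 3 remove [gddej] add [hzj,gfp] -> 8 lines: mra pppff lczm ppkgc hzj gfp jjhv kff

Answer: mra
pppff
lczm
ppkgc
hzj
gfp
jjhv
kff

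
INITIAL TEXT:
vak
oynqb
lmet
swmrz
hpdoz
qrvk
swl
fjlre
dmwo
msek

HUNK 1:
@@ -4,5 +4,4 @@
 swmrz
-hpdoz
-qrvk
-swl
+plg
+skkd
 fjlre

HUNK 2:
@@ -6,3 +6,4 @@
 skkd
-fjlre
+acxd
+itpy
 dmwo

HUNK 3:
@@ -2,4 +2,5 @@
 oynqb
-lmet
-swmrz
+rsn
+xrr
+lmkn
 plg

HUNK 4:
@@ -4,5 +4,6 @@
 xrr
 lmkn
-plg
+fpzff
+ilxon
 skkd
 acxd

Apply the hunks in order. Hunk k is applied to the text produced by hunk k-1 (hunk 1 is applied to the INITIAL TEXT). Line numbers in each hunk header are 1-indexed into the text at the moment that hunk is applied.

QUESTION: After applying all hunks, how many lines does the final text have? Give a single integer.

Hunk 1: at line 4 remove [hpdoz,qrvk,swl] add [plg,skkd] -> 9 lines: vak oynqb lmet swmrz plg skkd fjlre dmwo msek
Hunk 2: at line 6 remove [fjlre] add [acxd,itpy] -> 10 lines: vak oynqb lmet swmrz plg skkd acxd itpy dmwo msek
Hunk 3: at line 2 remove [lmet,swmrz] add [rsn,xrr,lmkn] -> 11 lines: vak oynqb rsn xrr lmkn plg skkd acxd itpy dmwo msek
Hunk 4: at line 4 remove [plg] add [fpzff,ilxon] -> 12 lines: vak oynqb rsn xrr lmkn fpzff ilxon skkd acxd itpy dmwo msek
Final line count: 12

Answer: 12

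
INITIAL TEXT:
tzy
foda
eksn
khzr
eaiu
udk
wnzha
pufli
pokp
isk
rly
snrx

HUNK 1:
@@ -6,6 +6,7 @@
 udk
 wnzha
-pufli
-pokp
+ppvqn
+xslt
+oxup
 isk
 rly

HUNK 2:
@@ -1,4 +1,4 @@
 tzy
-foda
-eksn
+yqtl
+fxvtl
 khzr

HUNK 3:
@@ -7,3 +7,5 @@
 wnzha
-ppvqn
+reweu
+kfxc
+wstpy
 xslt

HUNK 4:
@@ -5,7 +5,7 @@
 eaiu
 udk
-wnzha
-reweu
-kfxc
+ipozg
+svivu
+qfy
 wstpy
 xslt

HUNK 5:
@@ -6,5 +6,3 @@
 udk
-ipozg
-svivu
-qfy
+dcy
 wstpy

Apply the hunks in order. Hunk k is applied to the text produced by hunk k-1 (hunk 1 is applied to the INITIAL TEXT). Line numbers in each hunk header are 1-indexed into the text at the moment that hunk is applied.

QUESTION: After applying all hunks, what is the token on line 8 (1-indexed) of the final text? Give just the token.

Answer: wstpy

Derivation:
Hunk 1: at line 6 remove [pufli,pokp] add [ppvqn,xslt,oxup] -> 13 lines: tzy foda eksn khzr eaiu udk wnzha ppvqn xslt oxup isk rly snrx
Hunk 2: at line 1 remove [foda,eksn] add [yqtl,fxvtl] -> 13 lines: tzy yqtl fxvtl khzr eaiu udk wnzha ppvqn xslt oxup isk rly snrx
Hunk 3: at line 7 remove [ppvqn] add [reweu,kfxc,wstpy] -> 15 lines: tzy yqtl fxvtl khzr eaiu udk wnzha reweu kfxc wstpy xslt oxup isk rly snrx
Hunk 4: at line 5 remove [wnzha,reweu,kfxc] add [ipozg,svivu,qfy] -> 15 lines: tzy yqtl fxvtl khzr eaiu udk ipozg svivu qfy wstpy xslt oxup isk rly snrx
Hunk 5: at line 6 remove [ipozg,svivu,qfy] add [dcy] -> 13 lines: tzy yqtl fxvtl khzr eaiu udk dcy wstpy xslt oxup isk rly snrx
Final line 8: wstpy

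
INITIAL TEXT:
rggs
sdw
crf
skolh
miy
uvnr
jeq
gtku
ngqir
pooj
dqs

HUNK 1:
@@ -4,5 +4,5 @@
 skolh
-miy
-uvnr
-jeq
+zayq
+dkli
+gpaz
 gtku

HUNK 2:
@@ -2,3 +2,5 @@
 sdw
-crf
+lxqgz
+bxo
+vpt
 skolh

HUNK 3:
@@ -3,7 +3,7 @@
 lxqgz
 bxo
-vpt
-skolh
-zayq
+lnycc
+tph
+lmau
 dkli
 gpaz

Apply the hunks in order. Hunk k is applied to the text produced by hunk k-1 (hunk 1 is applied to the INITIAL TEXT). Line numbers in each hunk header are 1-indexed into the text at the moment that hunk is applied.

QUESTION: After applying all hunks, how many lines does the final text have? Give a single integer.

Answer: 13

Derivation:
Hunk 1: at line 4 remove [miy,uvnr,jeq] add [zayq,dkli,gpaz] -> 11 lines: rggs sdw crf skolh zayq dkli gpaz gtku ngqir pooj dqs
Hunk 2: at line 2 remove [crf] add [lxqgz,bxo,vpt] -> 13 lines: rggs sdw lxqgz bxo vpt skolh zayq dkli gpaz gtku ngqir pooj dqs
Hunk 3: at line 3 remove [vpt,skolh,zayq] add [lnycc,tph,lmau] -> 13 lines: rggs sdw lxqgz bxo lnycc tph lmau dkli gpaz gtku ngqir pooj dqs
Final line count: 13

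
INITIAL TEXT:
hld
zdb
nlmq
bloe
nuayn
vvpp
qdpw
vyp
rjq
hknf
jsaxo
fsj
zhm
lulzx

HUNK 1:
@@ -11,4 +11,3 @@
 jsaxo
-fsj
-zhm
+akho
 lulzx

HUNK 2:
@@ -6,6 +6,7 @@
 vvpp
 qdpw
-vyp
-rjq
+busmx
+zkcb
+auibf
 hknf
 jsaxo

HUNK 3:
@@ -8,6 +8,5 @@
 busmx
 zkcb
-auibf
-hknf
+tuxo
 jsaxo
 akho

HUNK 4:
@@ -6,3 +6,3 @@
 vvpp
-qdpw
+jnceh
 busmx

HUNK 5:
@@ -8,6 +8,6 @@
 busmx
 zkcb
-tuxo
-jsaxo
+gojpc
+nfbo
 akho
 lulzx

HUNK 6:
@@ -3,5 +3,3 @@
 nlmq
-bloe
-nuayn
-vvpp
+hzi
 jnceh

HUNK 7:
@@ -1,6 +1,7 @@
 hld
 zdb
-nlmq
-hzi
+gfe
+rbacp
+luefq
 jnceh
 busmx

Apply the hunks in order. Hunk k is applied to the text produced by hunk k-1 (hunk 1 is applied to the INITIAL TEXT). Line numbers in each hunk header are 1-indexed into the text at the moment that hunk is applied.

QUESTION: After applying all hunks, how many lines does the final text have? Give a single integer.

Hunk 1: at line 11 remove [fsj,zhm] add [akho] -> 13 lines: hld zdb nlmq bloe nuayn vvpp qdpw vyp rjq hknf jsaxo akho lulzx
Hunk 2: at line 6 remove [vyp,rjq] add [busmx,zkcb,auibf] -> 14 lines: hld zdb nlmq bloe nuayn vvpp qdpw busmx zkcb auibf hknf jsaxo akho lulzx
Hunk 3: at line 8 remove [auibf,hknf] add [tuxo] -> 13 lines: hld zdb nlmq bloe nuayn vvpp qdpw busmx zkcb tuxo jsaxo akho lulzx
Hunk 4: at line 6 remove [qdpw] add [jnceh] -> 13 lines: hld zdb nlmq bloe nuayn vvpp jnceh busmx zkcb tuxo jsaxo akho lulzx
Hunk 5: at line 8 remove [tuxo,jsaxo] add [gojpc,nfbo] -> 13 lines: hld zdb nlmq bloe nuayn vvpp jnceh busmx zkcb gojpc nfbo akho lulzx
Hunk 6: at line 3 remove [bloe,nuayn,vvpp] add [hzi] -> 11 lines: hld zdb nlmq hzi jnceh busmx zkcb gojpc nfbo akho lulzx
Hunk 7: at line 1 remove [nlmq,hzi] add [gfe,rbacp,luefq] -> 12 lines: hld zdb gfe rbacp luefq jnceh busmx zkcb gojpc nfbo akho lulzx
Final line count: 12

Answer: 12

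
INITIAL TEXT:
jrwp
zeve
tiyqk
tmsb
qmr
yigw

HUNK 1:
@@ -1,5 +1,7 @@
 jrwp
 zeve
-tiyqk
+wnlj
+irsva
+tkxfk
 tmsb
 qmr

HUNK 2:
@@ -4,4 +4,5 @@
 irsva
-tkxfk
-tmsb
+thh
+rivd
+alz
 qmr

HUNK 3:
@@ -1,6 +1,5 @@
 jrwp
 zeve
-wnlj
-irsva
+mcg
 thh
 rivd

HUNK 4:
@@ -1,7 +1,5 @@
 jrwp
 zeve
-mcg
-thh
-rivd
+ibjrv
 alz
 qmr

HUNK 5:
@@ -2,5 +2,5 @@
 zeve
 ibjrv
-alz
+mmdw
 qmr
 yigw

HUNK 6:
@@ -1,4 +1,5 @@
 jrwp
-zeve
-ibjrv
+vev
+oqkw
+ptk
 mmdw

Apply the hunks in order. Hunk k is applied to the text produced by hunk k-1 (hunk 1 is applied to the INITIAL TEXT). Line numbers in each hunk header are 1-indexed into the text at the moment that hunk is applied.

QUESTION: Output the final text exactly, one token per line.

Answer: jrwp
vev
oqkw
ptk
mmdw
qmr
yigw

Derivation:
Hunk 1: at line 1 remove [tiyqk] add [wnlj,irsva,tkxfk] -> 8 lines: jrwp zeve wnlj irsva tkxfk tmsb qmr yigw
Hunk 2: at line 4 remove [tkxfk,tmsb] add [thh,rivd,alz] -> 9 lines: jrwp zeve wnlj irsva thh rivd alz qmr yigw
Hunk 3: at line 1 remove [wnlj,irsva] add [mcg] -> 8 lines: jrwp zeve mcg thh rivd alz qmr yigw
Hunk 4: at line 1 remove [mcg,thh,rivd] add [ibjrv] -> 6 lines: jrwp zeve ibjrv alz qmr yigw
Hunk 5: at line 2 remove [alz] add [mmdw] -> 6 lines: jrwp zeve ibjrv mmdw qmr yigw
Hunk 6: at line 1 remove [zeve,ibjrv] add [vev,oqkw,ptk] -> 7 lines: jrwp vev oqkw ptk mmdw qmr yigw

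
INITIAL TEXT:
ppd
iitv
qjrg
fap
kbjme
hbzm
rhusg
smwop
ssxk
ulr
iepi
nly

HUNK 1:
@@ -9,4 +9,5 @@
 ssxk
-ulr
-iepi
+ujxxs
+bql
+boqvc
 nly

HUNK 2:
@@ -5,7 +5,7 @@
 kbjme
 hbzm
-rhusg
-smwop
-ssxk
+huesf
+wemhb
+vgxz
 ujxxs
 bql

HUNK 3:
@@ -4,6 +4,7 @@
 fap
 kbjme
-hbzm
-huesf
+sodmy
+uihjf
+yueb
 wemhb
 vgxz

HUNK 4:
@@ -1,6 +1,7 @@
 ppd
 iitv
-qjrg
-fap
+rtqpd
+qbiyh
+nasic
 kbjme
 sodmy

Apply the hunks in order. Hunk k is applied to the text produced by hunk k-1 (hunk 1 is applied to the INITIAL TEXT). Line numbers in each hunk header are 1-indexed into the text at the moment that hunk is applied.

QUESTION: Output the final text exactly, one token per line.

Hunk 1: at line 9 remove [ulr,iepi] add [ujxxs,bql,boqvc] -> 13 lines: ppd iitv qjrg fap kbjme hbzm rhusg smwop ssxk ujxxs bql boqvc nly
Hunk 2: at line 5 remove [rhusg,smwop,ssxk] add [huesf,wemhb,vgxz] -> 13 lines: ppd iitv qjrg fap kbjme hbzm huesf wemhb vgxz ujxxs bql boqvc nly
Hunk 3: at line 4 remove [hbzm,huesf] add [sodmy,uihjf,yueb] -> 14 lines: ppd iitv qjrg fap kbjme sodmy uihjf yueb wemhb vgxz ujxxs bql boqvc nly
Hunk 4: at line 1 remove [qjrg,fap] add [rtqpd,qbiyh,nasic] -> 15 lines: ppd iitv rtqpd qbiyh nasic kbjme sodmy uihjf yueb wemhb vgxz ujxxs bql boqvc nly

Answer: ppd
iitv
rtqpd
qbiyh
nasic
kbjme
sodmy
uihjf
yueb
wemhb
vgxz
ujxxs
bql
boqvc
nly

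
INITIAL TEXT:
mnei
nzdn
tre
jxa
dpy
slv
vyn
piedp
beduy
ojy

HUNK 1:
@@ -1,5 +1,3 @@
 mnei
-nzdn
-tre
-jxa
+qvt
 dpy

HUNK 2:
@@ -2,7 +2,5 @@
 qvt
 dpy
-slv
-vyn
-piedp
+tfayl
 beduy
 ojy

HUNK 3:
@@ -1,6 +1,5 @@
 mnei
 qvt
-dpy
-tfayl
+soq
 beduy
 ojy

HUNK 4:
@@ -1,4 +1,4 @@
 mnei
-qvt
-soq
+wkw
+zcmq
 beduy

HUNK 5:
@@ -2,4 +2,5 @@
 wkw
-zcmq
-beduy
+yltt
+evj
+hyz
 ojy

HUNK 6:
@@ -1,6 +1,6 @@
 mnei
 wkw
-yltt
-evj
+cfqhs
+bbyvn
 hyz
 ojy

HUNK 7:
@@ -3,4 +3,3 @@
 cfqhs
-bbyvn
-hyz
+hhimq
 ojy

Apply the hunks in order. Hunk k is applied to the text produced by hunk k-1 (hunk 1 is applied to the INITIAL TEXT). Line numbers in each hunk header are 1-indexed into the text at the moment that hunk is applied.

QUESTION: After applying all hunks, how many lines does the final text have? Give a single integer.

Hunk 1: at line 1 remove [nzdn,tre,jxa] add [qvt] -> 8 lines: mnei qvt dpy slv vyn piedp beduy ojy
Hunk 2: at line 2 remove [slv,vyn,piedp] add [tfayl] -> 6 lines: mnei qvt dpy tfayl beduy ojy
Hunk 3: at line 1 remove [dpy,tfayl] add [soq] -> 5 lines: mnei qvt soq beduy ojy
Hunk 4: at line 1 remove [qvt,soq] add [wkw,zcmq] -> 5 lines: mnei wkw zcmq beduy ojy
Hunk 5: at line 2 remove [zcmq,beduy] add [yltt,evj,hyz] -> 6 lines: mnei wkw yltt evj hyz ojy
Hunk 6: at line 1 remove [yltt,evj] add [cfqhs,bbyvn] -> 6 lines: mnei wkw cfqhs bbyvn hyz ojy
Hunk 7: at line 3 remove [bbyvn,hyz] add [hhimq] -> 5 lines: mnei wkw cfqhs hhimq ojy
Final line count: 5

Answer: 5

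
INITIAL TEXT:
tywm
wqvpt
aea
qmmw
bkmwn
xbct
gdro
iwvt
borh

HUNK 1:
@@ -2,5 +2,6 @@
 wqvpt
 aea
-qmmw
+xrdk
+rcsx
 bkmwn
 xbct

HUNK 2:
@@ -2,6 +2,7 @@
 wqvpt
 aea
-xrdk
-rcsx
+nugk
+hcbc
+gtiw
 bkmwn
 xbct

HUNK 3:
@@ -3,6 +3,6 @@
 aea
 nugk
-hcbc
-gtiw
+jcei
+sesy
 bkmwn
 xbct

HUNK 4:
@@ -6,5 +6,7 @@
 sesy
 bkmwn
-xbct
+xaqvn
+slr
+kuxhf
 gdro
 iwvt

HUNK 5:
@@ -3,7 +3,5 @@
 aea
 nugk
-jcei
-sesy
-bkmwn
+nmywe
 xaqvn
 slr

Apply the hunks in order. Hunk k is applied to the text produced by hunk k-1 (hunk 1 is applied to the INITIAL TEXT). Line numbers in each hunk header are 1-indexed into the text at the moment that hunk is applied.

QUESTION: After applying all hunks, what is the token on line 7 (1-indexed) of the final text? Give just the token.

Hunk 1: at line 2 remove [qmmw] add [xrdk,rcsx] -> 10 lines: tywm wqvpt aea xrdk rcsx bkmwn xbct gdro iwvt borh
Hunk 2: at line 2 remove [xrdk,rcsx] add [nugk,hcbc,gtiw] -> 11 lines: tywm wqvpt aea nugk hcbc gtiw bkmwn xbct gdro iwvt borh
Hunk 3: at line 3 remove [hcbc,gtiw] add [jcei,sesy] -> 11 lines: tywm wqvpt aea nugk jcei sesy bkmwn xbct gdro iwvt borh
Hunk 4: at line 6 remove [xbct] add [xaqvn,slr,kuxhf] -> 13 lines: tywm wqvpt aea nugk jcei sesy bkmwn xaqvn slr kuxhf gdro iwvt borh
Hunk 5: at line 3 remove [jcei,sesy,bkmwn] add [nmywe] -> 11 lines: tywm wqvpt aea nugk nmywe xaqvn slr kuxhf gdro iwvt borh
Final line 7: slr

Answer: slr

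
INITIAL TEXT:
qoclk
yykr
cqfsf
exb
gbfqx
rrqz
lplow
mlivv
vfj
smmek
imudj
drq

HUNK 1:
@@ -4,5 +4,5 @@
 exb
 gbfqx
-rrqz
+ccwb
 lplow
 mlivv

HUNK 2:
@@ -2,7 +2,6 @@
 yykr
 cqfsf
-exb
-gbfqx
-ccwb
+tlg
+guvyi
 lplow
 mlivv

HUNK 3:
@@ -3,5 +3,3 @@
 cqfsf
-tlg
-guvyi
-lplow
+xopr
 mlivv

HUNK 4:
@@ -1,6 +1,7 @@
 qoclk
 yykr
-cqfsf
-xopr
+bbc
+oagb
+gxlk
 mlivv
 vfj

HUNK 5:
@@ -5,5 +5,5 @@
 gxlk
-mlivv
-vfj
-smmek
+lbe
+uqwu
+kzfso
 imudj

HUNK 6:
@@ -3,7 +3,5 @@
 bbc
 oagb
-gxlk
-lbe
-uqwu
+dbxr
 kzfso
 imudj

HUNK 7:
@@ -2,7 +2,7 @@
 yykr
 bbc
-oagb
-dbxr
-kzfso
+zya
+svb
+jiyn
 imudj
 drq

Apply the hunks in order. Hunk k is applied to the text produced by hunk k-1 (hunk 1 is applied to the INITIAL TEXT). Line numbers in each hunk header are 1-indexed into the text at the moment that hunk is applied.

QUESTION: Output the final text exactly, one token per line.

Hunk 1: at line 4 remove [rrqz] add [ccwb] -> 12 lines: qoclk yykr cqfsf exb gbfqx ccwb lplow mlivv vfj smmek imudj drq
Hunk 2: at line 2 remove [exb,gbfqx,ccwb] add [tlg,guvyi] -> 11 lines: qoclk yykr cqfsf tlg guvyi lplow mlivv vfj smmek imudj drq
Hunk 3: at line 3 remove [tlg,guvyi,lplow] add [xopr] -> 9 lines: qoclk yykr cqfsf xopr mlivv vfj smmek imudj drq
Hunk 4: at line 1 remove [cqfsf,xopr] add [bbc,oagb,gxlk] -> 10 lines: qoclk yykr bbc oagb gxlk mlivv vfj smmek imudj drq
Hunk 5: at line 5 remove [mlivv,vfj,smmek] add [lbe,uqwu,kzfso] -> 10 lines: qoclk yykr bbc oagb gxlk lbe uqwu kzfso imudj drq
Hunk 6: at line 3 remove [gxlk,lbe,uqwu] add [dbxr] -> 8 lines: qoclk yykr bbc oagb dbxr kzfso imudj drq
Hunk 7: at line 2 remove [oagb,dbxr,kzfso] add [zya,svb,jiyn] -> 8 lines: qoclk yykr bbc zya svb jiyn imudj drq

Answer: qoclk
yykr
bbc
zya
svb
jiyn
imudj
drq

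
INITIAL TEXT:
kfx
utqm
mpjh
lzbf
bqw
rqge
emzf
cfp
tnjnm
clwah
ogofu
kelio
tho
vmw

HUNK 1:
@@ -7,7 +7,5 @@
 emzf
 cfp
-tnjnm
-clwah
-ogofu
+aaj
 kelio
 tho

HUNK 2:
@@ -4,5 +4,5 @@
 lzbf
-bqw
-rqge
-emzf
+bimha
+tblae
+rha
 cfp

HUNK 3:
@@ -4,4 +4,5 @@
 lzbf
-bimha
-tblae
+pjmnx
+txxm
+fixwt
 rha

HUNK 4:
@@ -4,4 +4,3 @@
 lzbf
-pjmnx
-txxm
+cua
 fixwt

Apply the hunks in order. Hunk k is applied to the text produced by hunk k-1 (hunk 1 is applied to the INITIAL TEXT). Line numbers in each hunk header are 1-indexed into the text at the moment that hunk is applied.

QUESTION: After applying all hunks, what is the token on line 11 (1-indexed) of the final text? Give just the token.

Hunk 1: at line 7 remove [tnjnm,clwah,ogofu] add [aaj] -> 12 lines: kfx utqm mpjh lzbf bqw rqge emzf cfp aaj kelio tho vmw
Hunk 2: at line 4 remove [bqw,rqge,emzf] add [bimha,tblae,rha] -> 12 lines: kfx utqm mpjh lzbf bimha tblae rha cfp aaj kelio tho vmw
Hunk 3: at line 4 remove [bimha,tblae] add [pjmnx,txxm,fixwt] -> 13 lines: kfx utqm mpjh lzbf pjmnx txxm fixwt rha cfp aaj kelio tho vmw
Hunk 4: at line 4 remove [pjmnx,txxm] add [cua] -> 12 lines: kfx utqm mpjh lzbf cua fixwt rha cfp aaj kelio tho vmw
Final line 11: tho

Answer: tho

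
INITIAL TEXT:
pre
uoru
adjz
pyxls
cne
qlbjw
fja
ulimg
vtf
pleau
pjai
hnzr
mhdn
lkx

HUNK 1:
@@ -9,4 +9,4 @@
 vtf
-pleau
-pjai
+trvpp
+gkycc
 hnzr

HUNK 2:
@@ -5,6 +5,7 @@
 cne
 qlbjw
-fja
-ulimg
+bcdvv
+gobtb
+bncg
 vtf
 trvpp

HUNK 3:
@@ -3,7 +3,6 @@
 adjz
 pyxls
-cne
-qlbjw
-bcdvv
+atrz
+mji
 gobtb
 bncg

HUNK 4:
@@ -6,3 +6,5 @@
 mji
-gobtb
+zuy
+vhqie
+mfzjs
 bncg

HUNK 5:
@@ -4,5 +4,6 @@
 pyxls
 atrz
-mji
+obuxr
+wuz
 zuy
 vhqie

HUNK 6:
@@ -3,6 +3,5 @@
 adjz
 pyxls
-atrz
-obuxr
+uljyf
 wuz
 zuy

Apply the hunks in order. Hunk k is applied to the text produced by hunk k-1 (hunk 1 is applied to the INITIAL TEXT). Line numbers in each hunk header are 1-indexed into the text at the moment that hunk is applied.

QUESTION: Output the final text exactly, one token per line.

Hunk 1: at line 9 remove [pleau,pjai] add [trvpp,gkycc] -> 14 lines: pre uoru adjz pyxls cne qlbjw fja ulimg vtf trvpp gkycc hnzr mhdn lkx
Hunk 2: at line 5 remove [fja,ulimg] add [bcdvv,gobtb,bncg] -> 15 lines: pre uoru adjz pyxls cne qlbjw bcdvv gobtb bncg vtf trvpp gkycc hnzr mhdn lkx
Hunk 3: at line 3 remove [cne,qlbjw,bcdvv] add [atrz,mji] -> 14 lines: pre uoru adjz pyxls atrz mji gobtb bncg vtf trvpp gkycc hnzr mhdn lkx
Hunk 4: at line 6 remove [gobtb] add [zuy,vhqie,mfzjs] -> 16 lines: pre uoru adjz pyxls atrz mji zuy vhqie mfzjs bncg vtf trvpp gkycc hnzr mhdn lkx
Hunk 5: at line 4 remove [mji] add [obuxr,wuz] -> 17 lines: pre uoru adjz pyxls atrz obuxr wuz zuy vhqie mfzjs bncg vtf trvpp gkycc hnzr mhdn lkx
Hunk 6: at line 3 remove [atrz,obuxr] add [uljyf] -> 16 lines: pre uoru adjz pyxls uljyf wuz zuy vhqie mfzjs bncg vtf trvpp gkycc hnzr mhdn lkx

Answer: pre
uoru
adjz
pyxls
uljyf
wuz
zuy
vhqie
mfzjs
bncg
vtf
trvpp
gkycc
hnzr
mhdn
lkx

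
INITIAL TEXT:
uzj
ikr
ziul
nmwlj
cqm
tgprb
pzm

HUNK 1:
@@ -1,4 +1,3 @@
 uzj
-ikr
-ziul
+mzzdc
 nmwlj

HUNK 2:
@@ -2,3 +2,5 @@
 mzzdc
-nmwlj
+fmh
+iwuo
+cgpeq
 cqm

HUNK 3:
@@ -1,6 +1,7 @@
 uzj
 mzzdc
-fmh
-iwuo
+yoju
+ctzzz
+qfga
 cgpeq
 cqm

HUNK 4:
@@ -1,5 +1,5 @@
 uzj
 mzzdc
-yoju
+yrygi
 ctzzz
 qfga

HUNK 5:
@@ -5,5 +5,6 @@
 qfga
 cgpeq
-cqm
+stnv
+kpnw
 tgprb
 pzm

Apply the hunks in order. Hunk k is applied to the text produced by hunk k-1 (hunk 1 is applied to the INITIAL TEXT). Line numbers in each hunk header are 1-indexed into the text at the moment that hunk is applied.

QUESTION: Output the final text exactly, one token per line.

Hunk 1: at line 1 remove [ikr,ziul] add [mzzdc] -> 6 lines: uzj mzzdc nmwlj cqm tgprb pzm
Hunk 2: at line 2 remove [nmwlj] add [fmh,iwuo,cgpeq] -> 8 lines: uzj mzzdc fmh iwuo cgpeq cqm tgprb pzm
Hunk 3: at line 1 remove [fmh,iwuo] add [yoju,ctzzz,qfga] -> 9 lines: uzj mzzdc yoju ctzzz qfga cgpeq cqm tgprb pzm
Hunk 4: at line 1 remove [yoju] add [yrygi] -> 9 lines: uzj mzzdc yrygi ctzzz qfga cgpeq cqm tgprb pzm
Hunk 5: at line 5 remove [cqm] add [stnv,kpnw] -> 10 lines: uzj mzzdc yrygi ctzzz qfga cgpeq stnv kpnw tgprb pzm

Answer: uzj
mzzdc
yrygi
ctzzz
qfga
cgpeq
stnv
kpnw
tgprb
pzm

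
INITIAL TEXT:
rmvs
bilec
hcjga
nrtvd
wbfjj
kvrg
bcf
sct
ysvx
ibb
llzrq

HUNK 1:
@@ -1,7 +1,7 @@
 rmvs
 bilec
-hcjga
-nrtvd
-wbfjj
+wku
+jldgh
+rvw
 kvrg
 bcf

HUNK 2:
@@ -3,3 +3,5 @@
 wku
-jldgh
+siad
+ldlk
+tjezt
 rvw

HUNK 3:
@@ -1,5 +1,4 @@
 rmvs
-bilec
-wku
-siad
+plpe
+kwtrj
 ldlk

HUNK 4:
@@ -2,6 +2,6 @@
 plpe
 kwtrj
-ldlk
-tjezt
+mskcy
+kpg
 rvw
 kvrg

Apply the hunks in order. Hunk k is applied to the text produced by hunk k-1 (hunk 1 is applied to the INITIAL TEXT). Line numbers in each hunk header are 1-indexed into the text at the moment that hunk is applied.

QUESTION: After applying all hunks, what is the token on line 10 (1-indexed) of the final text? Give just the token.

Hunk 1: at line 1 remove [hcjga,nrtvd,wbfjj] add [wku,jldgh,rvw] -> 11 lines: rmvs bilec wku jldgh rvw kvrg bcf sct ysvx ibb llzrq
Hunk 2: at line 3 remove [jldgh] add [siad,ldlk,tjezt] -> 13 lines: rmvs bilec wku siad ldlk tjezt rvw kvrg bcf sct ysvx ibb llzrq
Hunk 3: at line 1 remove [bilec,wku,siad] add [plpe,kwtrj] -> 12 lines: rmvs plpe kwtrj ldlk tjezt rvw kvrg bcf sct ysvx ibb llzrq
Hunk 4: at line 2 remove [ldlk,tjezt] add [mskcy,kpg] -> 12 lines: rmvs plpe kwtrj mskcy kpg rvw kvrg bcf sct ysvx ibb llzrq
Final line 10: ysvx

Answer: ysvx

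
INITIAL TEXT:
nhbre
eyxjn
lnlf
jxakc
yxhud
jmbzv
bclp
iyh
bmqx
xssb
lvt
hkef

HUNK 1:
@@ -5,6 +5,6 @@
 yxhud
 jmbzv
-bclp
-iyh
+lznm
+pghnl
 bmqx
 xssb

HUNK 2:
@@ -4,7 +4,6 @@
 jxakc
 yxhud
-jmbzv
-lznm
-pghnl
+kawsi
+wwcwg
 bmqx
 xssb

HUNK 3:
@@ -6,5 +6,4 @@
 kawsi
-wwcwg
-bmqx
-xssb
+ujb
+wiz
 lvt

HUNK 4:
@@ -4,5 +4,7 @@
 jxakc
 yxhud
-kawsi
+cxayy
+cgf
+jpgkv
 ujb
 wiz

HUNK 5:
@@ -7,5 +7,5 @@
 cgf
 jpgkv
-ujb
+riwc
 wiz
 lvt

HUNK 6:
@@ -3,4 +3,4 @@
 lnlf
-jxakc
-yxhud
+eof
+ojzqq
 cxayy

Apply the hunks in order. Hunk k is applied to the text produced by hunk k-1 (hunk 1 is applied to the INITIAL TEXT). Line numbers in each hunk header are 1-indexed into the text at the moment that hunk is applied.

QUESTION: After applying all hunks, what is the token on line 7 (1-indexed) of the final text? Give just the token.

Answer: cgf

Derivation:
Hunk 1: at line 5 remove [bclp,iyh] add [lznm,pghnl] -> 12 lines: nhbre eyxjn lnlf jxakc yxhud jmbzv lznm pghnl bmqx xssb lvt hkef
Hunk 2: at line 4 remove [jmbzv,lznm,pghnl] add [kawsi,wwcwg] -> 11 lines: nhbre eyxjn lnlf jxakc yxhud kawsi wwcwg bmqx xssb lvt hkef
Hunk 3: at line 6 remove [wwcwg,bmqx,xssb] add [ujb,wiz] -> 10 lines: nhbre eyxjn lnlf jxakc yxhud kawsi ujb wiz lvt hkef
Hunk 4: at line 4 remove [kawsi] add [cxayy,cgf,jpgkv] -> 12 lines: nhbre eyxjn lnlf jxakc yxhud cxayy cgf jpgkv ujb wiz lvt hkef
Hunk 5: at line 7 remove [ujb] add [riwc] -> 12 lines: nhbre eyxjn lnlf jxakc yxhud cxayy cgf jpgkv riwc wiz lvt hkef
Hunk 6: at line 3 remove [jxakc,yxhud] add [eof,ojzqq] -> 12 lines: nhbre eyxjn lnlf eof ojzqq cxayy cgf jpgkv riwc wiz lvt hkef
Final line 7: cgf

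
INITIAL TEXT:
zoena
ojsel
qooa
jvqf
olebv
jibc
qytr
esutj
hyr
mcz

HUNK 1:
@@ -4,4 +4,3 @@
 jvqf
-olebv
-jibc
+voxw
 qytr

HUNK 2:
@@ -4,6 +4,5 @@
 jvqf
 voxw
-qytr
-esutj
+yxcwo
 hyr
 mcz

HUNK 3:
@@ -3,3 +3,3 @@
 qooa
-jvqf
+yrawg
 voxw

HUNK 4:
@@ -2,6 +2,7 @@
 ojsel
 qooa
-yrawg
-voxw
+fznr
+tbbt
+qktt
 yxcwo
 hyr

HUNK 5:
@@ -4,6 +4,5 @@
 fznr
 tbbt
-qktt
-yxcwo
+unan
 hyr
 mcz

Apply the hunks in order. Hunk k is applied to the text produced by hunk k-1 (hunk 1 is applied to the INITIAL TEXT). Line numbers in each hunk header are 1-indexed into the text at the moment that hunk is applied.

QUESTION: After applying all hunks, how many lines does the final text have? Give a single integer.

Hunk 1: at line 4 remove [olebv,jibc] add [voxw] -> 9 lines: zoena ojsel qooa jvqf voxw qytr esutj hyr mcz
Hunk 2: at line 4 remove [qytr,esutj] add [yxcwo] -> 8 lines: zoena ojsel qooa jvqf voxw yxcwo hyr mcz
Hunk 3: at line 3 remove [jvqf] add [yrawg] -> 8 lines: zoena ojsel qooa yrawg voxw yxcwo hyr mcz
Hunk 4: at line 2 remove [yrawg,voxw] add [fznr,tbbt,qktt] -> 9 lines: zoena ojsel qooa fznr tbbt qktt yxcwo hyr mcz
Hunk 5: at line 4 remove [qktt,yxcwo] add [unan] -> 8 lines: zoena ojsel qooa fznr tbbt unan hyr mcz
Final line count: 8

Answer: 8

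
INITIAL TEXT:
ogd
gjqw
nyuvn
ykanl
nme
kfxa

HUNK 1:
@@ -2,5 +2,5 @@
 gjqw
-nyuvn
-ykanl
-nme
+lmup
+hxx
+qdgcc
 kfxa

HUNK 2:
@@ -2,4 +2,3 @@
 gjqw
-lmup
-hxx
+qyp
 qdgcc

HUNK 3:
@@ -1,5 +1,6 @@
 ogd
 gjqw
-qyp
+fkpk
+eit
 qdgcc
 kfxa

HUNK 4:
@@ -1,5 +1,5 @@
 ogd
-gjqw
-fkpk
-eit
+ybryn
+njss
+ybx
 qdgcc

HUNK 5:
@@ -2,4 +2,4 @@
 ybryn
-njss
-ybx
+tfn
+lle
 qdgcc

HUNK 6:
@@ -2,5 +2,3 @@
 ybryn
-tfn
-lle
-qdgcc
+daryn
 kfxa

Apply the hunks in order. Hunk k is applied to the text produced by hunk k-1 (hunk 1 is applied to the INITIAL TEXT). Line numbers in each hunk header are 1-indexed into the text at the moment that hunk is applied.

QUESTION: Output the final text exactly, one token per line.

Hunk 1: at line 2 remove [nyuvn,ykanl,nme] add [lmup,hxx,qdgcc] -> 6 lines: ogd gjqw lmup hxx qdgcc kfxa
Hunk 2: at line 2 remove [lmup,hxx] add [qyp] -> 5 lines: ogd gjqw qyp qdgcc kfxa
Hunk 3: at line 1 remove [qyp] add [fkpk,eit] -> 6 lines: ogd gjqw fkpk eit qdgcc kfxa
Hunk 4: at line 1 remove [gjqw,fkpk,eit] add [ybryn,njss,ybx] -> 6 lines: ogd ybryn njss ybx qdgcc kfxa
Hunk 5: at line 2 remove [njss,ybx] add [tfn,lle] -> 6 lines: ogd ybryn tfn lle qdgcc kfxa
Hunk 6: at line 2 remove [tfn,lle,qdgcc] add [daryn] -> 4 lines: ogd ybryn daryn kfxa

Answer: ogd
ybryn
daryn
kfxa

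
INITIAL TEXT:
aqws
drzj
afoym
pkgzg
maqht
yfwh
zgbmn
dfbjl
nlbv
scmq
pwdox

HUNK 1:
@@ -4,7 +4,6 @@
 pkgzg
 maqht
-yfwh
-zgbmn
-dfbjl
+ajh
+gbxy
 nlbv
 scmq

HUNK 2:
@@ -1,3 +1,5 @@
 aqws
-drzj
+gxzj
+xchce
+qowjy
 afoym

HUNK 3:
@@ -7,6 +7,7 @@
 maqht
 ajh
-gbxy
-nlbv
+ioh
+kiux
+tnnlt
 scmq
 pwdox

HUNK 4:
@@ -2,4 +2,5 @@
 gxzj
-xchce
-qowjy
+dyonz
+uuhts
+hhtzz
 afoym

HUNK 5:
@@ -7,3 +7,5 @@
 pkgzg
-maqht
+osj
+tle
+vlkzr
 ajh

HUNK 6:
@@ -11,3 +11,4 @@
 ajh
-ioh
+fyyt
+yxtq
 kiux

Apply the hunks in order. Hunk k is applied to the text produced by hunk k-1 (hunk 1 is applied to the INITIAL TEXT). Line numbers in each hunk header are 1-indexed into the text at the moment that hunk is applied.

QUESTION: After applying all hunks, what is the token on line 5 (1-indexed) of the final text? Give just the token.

Answer: hhtzz

Derivation:
Hunk 1: at line 4 remove [yfwh,zgbmn,dfbjl] add [ajh,gbxy] -> 10 lines: aqws drzj afoym pkgzg maqht ajh gbxy nlbv scmq pwdox
Hunk 2: at line 1 remove [drzj] add [gxzj,xchce,qowjy] -> 12 lines: aqws gxzj xchce qowjy afoym pkgzg maqht ajh gbxy nlbv scmq pwdox
Hunk 3: at line 7 remove [gbxy,nlbv] add [ioh,kiux,tnnlt] -> 13 lines: aqws gxzj xchce qowjy afoym pkgzg maqht ajh ioh kiux tnnlt scmq pwdox
Hunk 4: at line 2 remove [xchce,qowjy] add [dyonz,uuhts,hhtzz] -> 14 lines: aqws gxzj dyonz uuhts hhtzz afoym pkgzg maqht ajh ioh kiux tnnlt scmq pwdox
Hunk 5: at line 7 remove [maqht] add [osj,tle,vlkzr] -> 16 lines: aqws gxzj dyonz uuhts hhtzz afoym pkgzg osj tle vlkzr ajh ioh kiux tnnlt scmq pwdox
Hunk 6: at line 11 remove [ioh] add [fyyt,yxtq] -> 17 lines: aqws gxzj dyonz uuhts hhtzz afoym pkgzg osj tle vlkzr ajh fyyt yxtq kiux tnnlt scmq pwdox
Final line 5: hhtzz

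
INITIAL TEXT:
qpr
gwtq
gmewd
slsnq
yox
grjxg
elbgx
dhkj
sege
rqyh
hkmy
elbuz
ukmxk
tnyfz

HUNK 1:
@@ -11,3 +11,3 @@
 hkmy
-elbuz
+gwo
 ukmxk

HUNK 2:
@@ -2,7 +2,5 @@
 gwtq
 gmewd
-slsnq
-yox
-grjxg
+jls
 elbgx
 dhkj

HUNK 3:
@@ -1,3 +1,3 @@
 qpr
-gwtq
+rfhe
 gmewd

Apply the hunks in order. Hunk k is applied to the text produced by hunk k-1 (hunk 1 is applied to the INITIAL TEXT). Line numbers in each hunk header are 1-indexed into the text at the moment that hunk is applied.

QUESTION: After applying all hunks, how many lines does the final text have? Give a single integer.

Answer: 12

Derivation:
Hunk 1: at line 11 remove [elbuz] add [gwo] -> 14 lines: qpr gwtq gmewd slsnq yox grjxg elbgx dhkj sege rqyh hkmy gwo ukmxk tnyfz
Hunk 2: at line 2 remove [slsnq,yox,grjxg] add [jls] -> 12 lines: qpr gwtq gmewd jls elbgx dhkj sege rqyh hkmy gwo ukmxk tnyfz
Hunk 3: at line 1 remove [gwtq] add [rfhe] -> 12 lines: qpr rfhe gmewd jls elbgx dhkj sege rqyh hkmy gwo ukmxk tnyfz
Final line count: 12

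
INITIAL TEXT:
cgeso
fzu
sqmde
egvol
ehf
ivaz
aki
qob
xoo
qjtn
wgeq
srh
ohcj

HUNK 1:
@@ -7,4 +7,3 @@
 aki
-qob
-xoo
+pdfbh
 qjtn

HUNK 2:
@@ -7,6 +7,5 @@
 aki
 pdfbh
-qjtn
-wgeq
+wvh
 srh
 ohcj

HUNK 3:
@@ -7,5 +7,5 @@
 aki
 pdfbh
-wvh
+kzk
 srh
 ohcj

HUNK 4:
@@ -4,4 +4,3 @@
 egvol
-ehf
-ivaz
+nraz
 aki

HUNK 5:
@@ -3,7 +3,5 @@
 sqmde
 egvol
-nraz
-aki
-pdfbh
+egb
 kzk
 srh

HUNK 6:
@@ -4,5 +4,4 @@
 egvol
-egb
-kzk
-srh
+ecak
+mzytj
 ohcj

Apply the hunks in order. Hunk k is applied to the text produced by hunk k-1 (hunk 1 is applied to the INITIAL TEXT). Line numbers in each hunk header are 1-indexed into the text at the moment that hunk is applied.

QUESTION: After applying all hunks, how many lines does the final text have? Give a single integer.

Answer: 7

Derivation:
Hunk 1: at line 7 remove [qob,xoo] add [pdfbh] -> 12 lines: cgeso fzu sqmde egvol ehf ivaz aki pdfbh qjtn wgeq srh ohcj
Hunk 2: at line 7 remove [qjtn,wgeq] add [wvh] -> 11 lines: cgeso fzu sqmde egvol ehf ivaz aki pdfbh wvh srh ohcj
Hunk 3: at line 7 remove [wvh] add [kzk] -> 11 lines: cgeso fzu sqmde egvol ehf ivaz aki pdfbh kzk srh ohcj
Hunk 4: at line 4 remove [ehf,ivaz] add [nraz] -> 10 lines: cgeso fzu sqmde egvol nraz aki pdfbh kzk srh ohcj
Hunk 5: at line 3 remove [nraz,aki,pdfbh] add [egb] -> 8 lines: cgeso fzu sqmde egvol egb kzk srh ohcj
Hunk 6: at line 4 remove [egb,kzk,srh] add [ecak,mzytj] -> 7 lines: cgeso fzu sqmde egvol ecak mzytj ohcj
Final line count: 7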